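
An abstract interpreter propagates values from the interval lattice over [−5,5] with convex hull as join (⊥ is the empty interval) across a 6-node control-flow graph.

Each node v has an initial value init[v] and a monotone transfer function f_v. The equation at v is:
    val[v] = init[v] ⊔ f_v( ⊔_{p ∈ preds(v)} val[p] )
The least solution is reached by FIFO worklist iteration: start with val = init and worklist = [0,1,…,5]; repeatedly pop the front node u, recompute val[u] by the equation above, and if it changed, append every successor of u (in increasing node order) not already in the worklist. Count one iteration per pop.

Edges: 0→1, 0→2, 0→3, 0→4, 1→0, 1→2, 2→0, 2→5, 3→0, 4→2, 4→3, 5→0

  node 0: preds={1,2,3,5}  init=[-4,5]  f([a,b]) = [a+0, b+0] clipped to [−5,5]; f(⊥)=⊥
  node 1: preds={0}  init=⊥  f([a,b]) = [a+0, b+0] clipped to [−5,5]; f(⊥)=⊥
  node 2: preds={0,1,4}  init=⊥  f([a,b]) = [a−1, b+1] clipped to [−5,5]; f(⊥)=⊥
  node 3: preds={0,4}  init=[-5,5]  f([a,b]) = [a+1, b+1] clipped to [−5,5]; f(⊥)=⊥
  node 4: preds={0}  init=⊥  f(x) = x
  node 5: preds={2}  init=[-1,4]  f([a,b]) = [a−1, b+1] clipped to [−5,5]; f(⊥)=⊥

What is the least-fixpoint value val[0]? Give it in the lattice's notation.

[-5,5]

Worklist (9 pops):
  #1 pop 0: in=[-5,5] → [-5,5] (was [-4,5]); enqueue []
  #2 pop 1: in=[-5,5] → [-5,5] (was ⊥); enqueue [0]
  #3 pop 2: in=[-5,5] → [-5,5] (was ⊥); enqueue []
  #4 pop 3: in=[-5,5] → [-5,5] (no change)
  #5 pop 4: in=[-5,5] → [-5,5] (was ⊥); enqueue [2,3]
  #6 pop 5: in=[-5,5] → [-5,5] (was [-1,4]); enqueue []
  #7 pop 0: in=[-5,5] → [-5,5] (no change)
  #8 pop 2: in=[-5,5] → [-5,5] (no change)
  #9 pop 3: in=[-5,5] → [-5,5] (no change)

Fixpoint:
  val[0] = [-5,5]
  val[1] = [-5,5]
  val[2] = [-5,5]
  val[3] = [-5,5]
  val[4] = [-5,5]
  val[5] = [-5,5]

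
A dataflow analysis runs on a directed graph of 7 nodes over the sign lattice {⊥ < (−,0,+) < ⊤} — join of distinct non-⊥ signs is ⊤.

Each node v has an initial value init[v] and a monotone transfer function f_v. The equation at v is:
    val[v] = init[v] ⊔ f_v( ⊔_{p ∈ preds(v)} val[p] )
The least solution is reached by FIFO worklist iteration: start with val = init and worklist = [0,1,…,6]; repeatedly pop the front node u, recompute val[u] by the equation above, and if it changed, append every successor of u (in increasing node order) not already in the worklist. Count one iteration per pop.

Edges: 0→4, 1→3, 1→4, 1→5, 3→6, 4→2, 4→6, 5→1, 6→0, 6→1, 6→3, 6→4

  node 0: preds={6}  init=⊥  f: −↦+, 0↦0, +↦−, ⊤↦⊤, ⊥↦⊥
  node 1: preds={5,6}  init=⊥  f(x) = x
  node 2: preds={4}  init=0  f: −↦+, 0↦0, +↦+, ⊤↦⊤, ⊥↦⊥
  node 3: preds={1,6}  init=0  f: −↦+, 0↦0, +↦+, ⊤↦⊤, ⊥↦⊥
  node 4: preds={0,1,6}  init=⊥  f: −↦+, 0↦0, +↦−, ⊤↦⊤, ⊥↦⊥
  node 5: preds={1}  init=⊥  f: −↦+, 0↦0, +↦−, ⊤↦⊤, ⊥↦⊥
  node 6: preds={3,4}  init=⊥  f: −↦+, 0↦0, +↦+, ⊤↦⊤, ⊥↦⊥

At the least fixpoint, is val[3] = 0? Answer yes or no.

Iteration log — 15 steps:
  step 1. node 0  ⊔preds=⊥  new=⊥  stable
  step 2. node 1  ⊔preds=⊥  new=⊥  stable
  step 3. node 2  ⊔preds=⊥  new=0  stable
  step 4. node 3  ⊔preds=⊥  new=0  stable
  step 5. node 4  ⊔preds=⊥  new=⊥  stable
  step 6. node 5  ⊔preds=⊥  new=⊥  stable
  step 7. node 6  ⊔preds=0  new=0  old=⊥  +wl: 0,1,3,4
  step 8. node 0  ⊔preds=0  new=0  old=⊥  +wl: 
  step 9. node 1  ⊔preds=0  new=0  old=⊥  +wl: 5
  step 10. node 3  ⊔preds=0  new=0  stable
  step 11. node 4  ⊔preds=0  new=0  old=⊥  +wl: 2,6
  step 12. node 5  ⊔preds=0  new=0  old=⊥  +wl: 1
  step 13. node 2  ⊔preds=0  new=0  stable
  step 14. node 6  ⊔preds=0  new=0  stable
  step 15. node 1  ⊔preds=0  new=0  stable

Least fixpoint reached:
  node 0: 0
  node 1: 0
  node 2: 0
  node 3: 0
  node 4: 0
  node 5: 0
  node 6: 0

yes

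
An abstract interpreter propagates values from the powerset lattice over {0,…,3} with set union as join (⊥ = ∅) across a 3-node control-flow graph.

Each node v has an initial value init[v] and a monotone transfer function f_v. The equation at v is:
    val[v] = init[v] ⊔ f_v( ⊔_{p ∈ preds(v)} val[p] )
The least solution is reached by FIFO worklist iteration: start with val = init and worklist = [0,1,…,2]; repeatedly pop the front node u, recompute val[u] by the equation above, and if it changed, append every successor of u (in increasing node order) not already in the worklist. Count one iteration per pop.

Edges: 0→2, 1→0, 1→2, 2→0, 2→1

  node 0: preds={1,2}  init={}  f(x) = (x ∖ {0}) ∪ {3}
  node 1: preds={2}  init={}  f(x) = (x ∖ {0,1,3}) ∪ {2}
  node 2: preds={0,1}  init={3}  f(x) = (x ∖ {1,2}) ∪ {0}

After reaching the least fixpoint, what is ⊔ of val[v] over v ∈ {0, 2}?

{0,2,3}

Worklist (6 pops):
  #1 pop 0: in={3} → {3} (was {}); enqueue []
  #2 pop 1: in={3} → {2} (was {}); enqueue [0]
  #3 pop 2: in={2,3} → {0,3} (was {3}); enqueue [1]
  #4 pop 0: in={0,2,3} → {2,3} (was {3}); enqueue [2]
  #5 pop 1: in={0,3} → {2} (no change)
  #6 pop 2: in={2,3} → {0,3} (no change)

Fixpoint:
  val[0] = {2,3}
  val[1] = {2}
  val[2] = {0,3}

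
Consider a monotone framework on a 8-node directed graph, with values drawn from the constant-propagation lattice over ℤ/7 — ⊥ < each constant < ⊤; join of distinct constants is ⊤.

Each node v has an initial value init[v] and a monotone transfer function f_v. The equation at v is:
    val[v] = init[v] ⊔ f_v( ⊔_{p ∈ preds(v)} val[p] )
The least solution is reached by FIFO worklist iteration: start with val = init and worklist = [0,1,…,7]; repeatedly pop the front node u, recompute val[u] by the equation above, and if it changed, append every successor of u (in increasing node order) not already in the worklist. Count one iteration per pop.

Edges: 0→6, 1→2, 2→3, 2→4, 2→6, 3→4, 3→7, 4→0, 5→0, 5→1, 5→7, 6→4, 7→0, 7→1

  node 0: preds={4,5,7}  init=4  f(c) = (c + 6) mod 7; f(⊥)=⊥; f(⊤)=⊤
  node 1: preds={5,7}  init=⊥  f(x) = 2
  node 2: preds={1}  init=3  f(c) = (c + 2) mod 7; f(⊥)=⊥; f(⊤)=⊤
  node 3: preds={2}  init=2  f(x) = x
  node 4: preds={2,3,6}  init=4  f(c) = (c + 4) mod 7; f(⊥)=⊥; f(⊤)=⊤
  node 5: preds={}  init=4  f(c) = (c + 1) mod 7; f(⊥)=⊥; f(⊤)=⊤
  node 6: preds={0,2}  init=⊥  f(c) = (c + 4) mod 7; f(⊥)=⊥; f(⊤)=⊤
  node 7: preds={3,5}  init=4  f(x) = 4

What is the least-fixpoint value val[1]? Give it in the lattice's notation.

2

Worklist (10 pops):
  #1 pop 0: in=4 → ⊤ (was 4); enqueue []
  #2 pop 1: in=4 → 2 (was ⊥); enqueue []
  #3 pop 2: in=2 → ⊤ (was 3); enqueue []
  #4 pop 3: in=⊤ → ⊤ (was 2); enqueue []
  #5 pop 4: in=⊤ → ⊤ (was 4); enqueue [0]
  #6 pop 5: in=⊥ → 4 (no change)
  #7 pop 6: in=⊤ → ⊤ (was ⊥); enqueue [4]
  #8 pop 7: in=⊤ → 4 (no change)
  #9 pop 0: in=⊤ → ⊤ (no change)
  #10 pop 4: in=⊤ → ⊤ (no change)

Fixpoint:
  val[0] = ⊤
  val[1] = 2
  val[2] = ⊤
  val[3] = ⊤
  val[4] = ⊤
  val[5] = 4
  val[6] = ⊤
  val[7] = 4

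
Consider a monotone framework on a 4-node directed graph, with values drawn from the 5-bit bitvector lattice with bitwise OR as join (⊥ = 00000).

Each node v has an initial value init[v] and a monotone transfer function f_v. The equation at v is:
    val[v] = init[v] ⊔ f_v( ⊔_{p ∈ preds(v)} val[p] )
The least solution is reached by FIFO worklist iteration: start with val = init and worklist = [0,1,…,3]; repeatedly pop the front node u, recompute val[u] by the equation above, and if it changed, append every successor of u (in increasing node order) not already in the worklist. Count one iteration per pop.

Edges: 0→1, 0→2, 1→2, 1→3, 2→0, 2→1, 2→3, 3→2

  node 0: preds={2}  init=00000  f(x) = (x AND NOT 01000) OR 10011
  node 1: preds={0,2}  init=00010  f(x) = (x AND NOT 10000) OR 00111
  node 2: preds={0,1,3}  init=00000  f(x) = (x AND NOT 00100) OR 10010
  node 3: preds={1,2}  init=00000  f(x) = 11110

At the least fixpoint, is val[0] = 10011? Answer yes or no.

yes

Iteration log — 11 steps:
  step 1. node 0  ⊔preds=00000  new=10011  old=00000  +wl: 
  step 2. node 1  ⊔preds=10011  new=00111  old=00010  +wl: 
  step 3. node 2  ⊔preds=10111  new=10011  old=00000  +wl: 0,1
  step 4. node 3  ⊔preds=10111  new=11110  old=00000  +wl: 2
  step 5. node 0  ⊔preds=10011  new=10011  stable
  step 6. node 1  ⊔preds=10011  new=00111  stable
  step 7. node 2  ⊔preds=11111  new=11011  old=10011  +wl: 0,1,3
  step 8. node 0  ⊔preds=11011  new=10011  stable
  step 9. node 1  ⊔preds=11011  new=01111  old=00111  +wl: 2
  step 10. node 3  ⊔preds=11111  new=11110  stable
  step 11. node 2  ⊔preds=11111  new=11011  stable

Least fixpoint reached:
  node 0: 10011
  node 1: 01111
  node 2: 11011
  node 3: 11110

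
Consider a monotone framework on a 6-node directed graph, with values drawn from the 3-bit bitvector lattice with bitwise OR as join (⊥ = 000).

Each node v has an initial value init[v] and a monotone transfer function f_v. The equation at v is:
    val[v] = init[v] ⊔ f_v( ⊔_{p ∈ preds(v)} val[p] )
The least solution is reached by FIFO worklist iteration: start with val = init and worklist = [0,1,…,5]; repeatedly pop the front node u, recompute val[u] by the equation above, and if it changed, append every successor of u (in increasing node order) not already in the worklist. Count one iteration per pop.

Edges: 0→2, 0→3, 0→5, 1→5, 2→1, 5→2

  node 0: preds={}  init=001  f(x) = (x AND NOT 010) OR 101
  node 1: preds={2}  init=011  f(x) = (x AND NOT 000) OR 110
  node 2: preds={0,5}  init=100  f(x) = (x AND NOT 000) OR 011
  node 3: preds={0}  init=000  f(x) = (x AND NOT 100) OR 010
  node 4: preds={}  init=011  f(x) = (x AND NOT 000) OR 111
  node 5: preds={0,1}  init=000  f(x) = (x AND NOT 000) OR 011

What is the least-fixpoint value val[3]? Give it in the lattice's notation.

011

Worklist (8 pops):
  #1 pop 0: in=000 → 101 (was 001); enqueue []
  #2 pop 1: in=100 → 111 (was 011); enqueue []
  #3 pop 2: in=101 → 111 (was 100); enqueue [1]
  #4 pop 3: in=101 → 011 (was 000); enqueue []
  #5 pop 4: in=000 → 111 (was 011); enqueue []
  #6 pop 5: in=111 → 111 (was 000); enqueue [2]
  #7 pop 1: in=111 → 111 (no change)
  #8 pop 2: in=111 → 111 (no change)

Fixpoint:
  val[0] = 101
  val[1] = 111
  val[2] = 111
  val[3] = 011
  val[4] = 111
  val[5] = 111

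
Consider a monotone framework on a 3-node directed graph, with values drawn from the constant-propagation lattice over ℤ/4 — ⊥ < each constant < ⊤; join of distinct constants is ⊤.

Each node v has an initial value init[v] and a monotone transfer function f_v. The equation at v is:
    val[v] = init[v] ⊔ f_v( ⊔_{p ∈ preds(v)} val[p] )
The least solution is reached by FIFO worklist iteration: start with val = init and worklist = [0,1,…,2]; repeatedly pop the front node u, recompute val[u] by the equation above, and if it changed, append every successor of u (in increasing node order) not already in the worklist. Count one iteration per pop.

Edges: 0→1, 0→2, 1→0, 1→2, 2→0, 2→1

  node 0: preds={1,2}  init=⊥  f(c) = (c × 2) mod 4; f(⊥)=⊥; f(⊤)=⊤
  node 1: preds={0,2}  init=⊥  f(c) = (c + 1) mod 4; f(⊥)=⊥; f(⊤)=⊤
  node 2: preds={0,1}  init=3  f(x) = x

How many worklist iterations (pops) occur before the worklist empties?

Iteration log — 6 steps:
  step 1. node 0  ⊔preds=3  new=2  old=⊥  +wl: 
  step 2. node 1  ⊔preds=⊤  new=⊤  old=⊥  +wl: 0
  step 3. node 2  ⊔preds=⊤  new=⊤  old=3  +wl: 1
  step 4. node 0  ⊔preds=⊤  new=⊤  old=2  +wl: 2
  step 5. node 1  ⊔preds=⊤  new=⊤  stable
  step 6. node 2  ⊔preds=⊤  new=⊤  stable

Least fixpoint reached:
  node 0: ⊤
  node 1: ⊤
  node 2: ⊤

6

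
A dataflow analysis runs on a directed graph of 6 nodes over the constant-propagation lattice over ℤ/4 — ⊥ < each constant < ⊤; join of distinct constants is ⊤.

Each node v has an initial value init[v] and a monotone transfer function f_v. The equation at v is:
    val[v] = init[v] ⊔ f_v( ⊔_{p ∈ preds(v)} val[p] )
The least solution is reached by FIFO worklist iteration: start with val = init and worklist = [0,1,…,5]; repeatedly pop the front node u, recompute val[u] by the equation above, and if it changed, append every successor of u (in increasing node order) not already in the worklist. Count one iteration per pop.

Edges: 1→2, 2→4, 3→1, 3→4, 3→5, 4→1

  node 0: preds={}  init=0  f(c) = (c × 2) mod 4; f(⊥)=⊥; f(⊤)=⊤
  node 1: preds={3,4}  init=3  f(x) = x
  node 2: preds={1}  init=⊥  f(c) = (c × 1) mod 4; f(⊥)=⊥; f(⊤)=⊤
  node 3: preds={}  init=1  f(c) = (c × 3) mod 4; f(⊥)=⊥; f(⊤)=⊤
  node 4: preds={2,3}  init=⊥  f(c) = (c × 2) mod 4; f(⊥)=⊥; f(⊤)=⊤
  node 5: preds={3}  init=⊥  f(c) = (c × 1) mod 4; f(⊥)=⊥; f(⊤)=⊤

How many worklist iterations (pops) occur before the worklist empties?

7

Iteration log — 7 steps:
  step 1. node 0  ⊔preds=⊥  new=0  stable
  step 2. node 1  ⊔preds=1  new=⊤  old=3  +wl: 
  step 3. node 2  ⊔preds=⊤  new=⊤  old=⊥  +wl: 
  step 4. node 3  ⊔preds=⊥  new=1  stable
  step 5. node 4  ⊔preds=⊤  new=⊤  old=⊥  +wl: 1
  step 6. node 5  ⊔preds=1  new=1  old=⊥  +wl: 
  step 7. node 1  ⊔preds=⊤  new=⊤  stable

Least fixpoint reached:
  node 0: 0
  node 1: ⊤
  node 2: ⊤
  node 3: 1
  node 4: ⊤
  node 5: 1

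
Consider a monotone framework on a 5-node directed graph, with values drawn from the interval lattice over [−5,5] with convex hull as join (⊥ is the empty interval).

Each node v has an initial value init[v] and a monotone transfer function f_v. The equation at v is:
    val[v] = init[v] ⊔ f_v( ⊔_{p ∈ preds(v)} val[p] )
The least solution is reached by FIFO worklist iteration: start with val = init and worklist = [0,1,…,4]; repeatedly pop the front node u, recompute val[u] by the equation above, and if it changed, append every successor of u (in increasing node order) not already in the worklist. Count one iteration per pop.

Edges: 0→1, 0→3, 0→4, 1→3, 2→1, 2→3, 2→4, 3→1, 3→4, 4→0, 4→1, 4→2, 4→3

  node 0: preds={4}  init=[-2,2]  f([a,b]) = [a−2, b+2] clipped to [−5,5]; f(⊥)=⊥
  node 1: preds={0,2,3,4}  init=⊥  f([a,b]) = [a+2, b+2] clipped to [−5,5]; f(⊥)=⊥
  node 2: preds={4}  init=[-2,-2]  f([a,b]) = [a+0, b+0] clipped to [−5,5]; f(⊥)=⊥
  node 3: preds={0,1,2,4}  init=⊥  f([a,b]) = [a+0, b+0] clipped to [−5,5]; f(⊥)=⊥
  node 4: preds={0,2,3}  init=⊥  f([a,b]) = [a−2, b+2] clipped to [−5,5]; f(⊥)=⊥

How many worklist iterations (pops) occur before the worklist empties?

18

Iteration log — 18 steps:
  step 1. node 0  ⊔preds=⊥  new=[-2,2]  stable
  step 2. node 1  ⊔preds=[-2,2]  new=[0,4]  old=⊥  +wl: 
  step 3. node 2  ⊔preds=⊥  new=[-2,-2]  stable
  step 4. node 3  ⊔preds=[-2,4]  new=[-2,4]  old=⊥  +wl: 1
  step 5. node 4  ⊔preds=[-2,4]  new=[-4,5]  old=⊥  +wl: 0,2,3
  step 6. node 1  ⊔preds=[-4,5]  new=[-2,5]  old=[0,4]  +wl: 
  step 7. node 0  ⊔preds=[-4,5]  new=[-5,5]  old=[-2,2]  +wl: 1,4
  step 8. node 2  ⊔preds=[-4,5]  new=[-4,5]  old=[-2,-2]  +wl: 
  step 9. node 3  ⊔preds=[-5,5]  new=[-5,5]  old=[-2,4]  +wl: 
  step 10. node 1  ⊔preds=[-5,5]  new=[-3,5]  old=[-2,5]  +wl: 3
  step 11. node 4  ⊔preds=[-5,5]  new=[-5,5]  old=[-4,5]  +wl: 0,1,2
  step 12. node 3  ⊔preds=[-5,5]  new=[-5,5]  stable
  step 13. node 0  ⊔preds=[-5,5]  new=[-5,5]  stable
  step 14. node 1  ⊔preds=[-5,5]  new=[-3,5]  stable
  step 15. node 2  ⊔preds=[-5,5]  new=[-5,5]  old=[-4,5]  +wl: 1,3,4
  step 16. node 1  ⊔preds=[-5,5]  new=[-3,5]  stable
  step 17. node 3  ⊔preds=[-5,5]  new=[-5,5]  stable
  step 18. node 4  ⊔preds=[-5,5]  new=[-5,5]  stable

Least fixpoint reached:
  node 0: [-5,5]
  node 1: [-3,5]
  node 2: [-5,5]
  node 3: [-5,5]
  node 4: [-5,5]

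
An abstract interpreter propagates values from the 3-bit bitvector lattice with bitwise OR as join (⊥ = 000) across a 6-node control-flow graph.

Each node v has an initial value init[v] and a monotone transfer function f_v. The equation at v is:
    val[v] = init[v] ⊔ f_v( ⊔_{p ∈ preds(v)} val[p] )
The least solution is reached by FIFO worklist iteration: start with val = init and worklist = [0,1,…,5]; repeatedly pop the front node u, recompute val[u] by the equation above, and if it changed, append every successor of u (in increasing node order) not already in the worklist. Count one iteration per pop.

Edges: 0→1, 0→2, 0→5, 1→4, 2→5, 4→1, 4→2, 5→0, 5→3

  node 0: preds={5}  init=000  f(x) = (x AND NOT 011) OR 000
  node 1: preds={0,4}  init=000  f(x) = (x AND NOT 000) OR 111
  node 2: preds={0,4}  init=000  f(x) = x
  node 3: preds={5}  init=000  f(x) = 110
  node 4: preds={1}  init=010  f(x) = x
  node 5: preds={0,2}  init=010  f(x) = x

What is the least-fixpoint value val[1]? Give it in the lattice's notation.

Trace (14 dequeues):
  [1] u=0 | in 010 | out 000 | ==
  [2] u=1 | in 010 | out 111 | prev 000 | push {}
  [3] u=2 | in 010 | out 010 | prev 000 | push {}
  [4] u=3 | in 010 | out 110 | prev 000 | push {}
  [5] u=4 | in 111 | out 111 | prev 010 | push {1,2}
  [6] u=5 | in 010 | out 010 | ==
  [7] u=1 | in 111 | out 111 | ==
  [8] u=2 | in 111 | out 111 | prev 010 | push {5}
  [9] u=5 | in 111 | out 111 | prev 010 | push {0,3}
  [10] u=0 | in 111 | out 100 | prev 000 | push {1,2,5}
  [11] u=3 | in 111 | out 110 | ==
  [12] u=1 | in 111 | out 111 | ==
  [13] u=2 | in 111 | out 111 | ==
  [14] u=5 | in 111 | out 111 | ==

Converged values:
  [0] 100
  [1] 111
  [2] 111
  [3] 110
  [4] 111
  [5] 111

111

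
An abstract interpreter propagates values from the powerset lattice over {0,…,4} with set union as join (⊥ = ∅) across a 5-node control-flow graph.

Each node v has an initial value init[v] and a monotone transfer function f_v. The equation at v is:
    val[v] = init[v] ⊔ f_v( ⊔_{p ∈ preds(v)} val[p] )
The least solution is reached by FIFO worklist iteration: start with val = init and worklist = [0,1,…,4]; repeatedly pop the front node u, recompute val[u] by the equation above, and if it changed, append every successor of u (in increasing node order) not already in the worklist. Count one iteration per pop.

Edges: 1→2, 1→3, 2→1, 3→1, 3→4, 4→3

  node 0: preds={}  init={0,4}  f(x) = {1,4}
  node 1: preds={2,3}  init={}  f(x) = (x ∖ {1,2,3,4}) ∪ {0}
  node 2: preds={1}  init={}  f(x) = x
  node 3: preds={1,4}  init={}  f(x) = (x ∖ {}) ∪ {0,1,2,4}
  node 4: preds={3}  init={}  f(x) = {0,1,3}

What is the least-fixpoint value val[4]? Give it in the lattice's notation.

{0,1,3}

Iteration log — 9 steps:
  step 1. node 0  ⊔preds={}  new={0,1,4}  old={0,4}  +wl: 
  step 2. node 1  ⊔preds={}  new={0}  old={}  +wl: 
  step 3. node 2  ⊔preds={0}  new={0}  old={}  +wl: 1
  step 4. node 3  ⊔preds={0}  new={0,1,2,4}  old={}  +wl: 
  step 5. node 4  ⊔preds={0,1,2,4}  new={0,1,3}  old={}  +wl: 3
  step 6. node 1  ⊔preds={0,1,2,4}  new={0}  stable
  step 7. node 3  ⊔preds={0,1,3}  new={0,1,2,3,4}  old={0,1,2,4}  +wl: 1,4
  step 8. node 1  ⊔preds={0,1,2,3,4}  new={0}  stable
  step 9. node 4  ⊔preds={0,1,2,3,4}  new={0,1,3}  stable

Least fixpoint reached:
  node 0: {0,1,4}
  node 1: {0}
  node 2: {0}
  node 3: {0,1,2,3,4}
  node 4: {0,1,3}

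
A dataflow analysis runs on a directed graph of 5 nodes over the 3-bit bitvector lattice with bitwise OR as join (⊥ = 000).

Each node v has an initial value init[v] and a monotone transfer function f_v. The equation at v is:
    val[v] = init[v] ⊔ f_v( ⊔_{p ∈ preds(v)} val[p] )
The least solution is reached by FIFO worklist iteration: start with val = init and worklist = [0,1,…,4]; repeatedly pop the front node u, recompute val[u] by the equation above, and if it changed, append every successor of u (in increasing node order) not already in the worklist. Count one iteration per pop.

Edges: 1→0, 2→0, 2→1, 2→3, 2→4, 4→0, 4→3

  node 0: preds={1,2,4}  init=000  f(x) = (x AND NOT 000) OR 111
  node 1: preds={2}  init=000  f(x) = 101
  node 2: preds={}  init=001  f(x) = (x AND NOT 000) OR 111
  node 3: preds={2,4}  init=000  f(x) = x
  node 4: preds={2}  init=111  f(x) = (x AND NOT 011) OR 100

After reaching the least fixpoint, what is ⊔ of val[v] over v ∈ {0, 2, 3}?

111

Worklist (7 pops):
  #1 pop 0: in=111 → 111 (was 000); enqueue []
  #2 pop 1: in=001 → 101 (was 000); enqueue [0]
  #3 pop 2: in=000 → 111 (was 001); enqueue [1]
  #4 pop 3: in=111 → 111 (was 000); enqueue []
  #5 pop 4: in=111 → 111 (no change)
  #6 pop 0: in=111 → 111 (no change)
  #7 pop 1: in=111 → 101 (no change)

Fixpoint:
  val[0] = 111
  val[1] = 101
  val[2] = 111
  val[3] = 111
  val[4] = 111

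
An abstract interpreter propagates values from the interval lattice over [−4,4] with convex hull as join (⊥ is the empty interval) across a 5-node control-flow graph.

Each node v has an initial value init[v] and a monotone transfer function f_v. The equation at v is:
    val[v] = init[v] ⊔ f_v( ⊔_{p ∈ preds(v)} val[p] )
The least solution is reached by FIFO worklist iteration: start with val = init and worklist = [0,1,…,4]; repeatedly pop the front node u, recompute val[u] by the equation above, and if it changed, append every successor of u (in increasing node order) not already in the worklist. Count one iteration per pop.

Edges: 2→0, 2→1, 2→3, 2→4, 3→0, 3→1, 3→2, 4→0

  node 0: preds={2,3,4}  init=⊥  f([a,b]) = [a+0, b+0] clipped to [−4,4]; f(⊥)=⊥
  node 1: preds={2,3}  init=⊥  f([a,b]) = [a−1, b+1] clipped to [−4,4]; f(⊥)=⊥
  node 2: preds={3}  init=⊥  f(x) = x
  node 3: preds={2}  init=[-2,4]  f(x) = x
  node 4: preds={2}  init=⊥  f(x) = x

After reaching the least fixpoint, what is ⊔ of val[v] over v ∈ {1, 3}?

[-3,4]

Iteration log — 7 steps:
  step 1. node 0  ⊔preds=[-2,4]  new=[-2,4]  old=⊥  +wl: 
  step 2. node 1  ⊔preds=[-2,4]  new=[-3,4]  old=⊥  +wl: 
  step 3. node 2  ⊔preds=[-2,4]  new=[-2,4]  old=⊥  +wl: 0,1
  step 4. node 3  ⊔preds=[-2,4]  new=[-2,4]  stable
  step 5. node 4  ⊔preds=[-2,4]  new=[-2,4]  old=⊥  +wl: 
  step 6. node 0  ⊔preds=[-2,4]  new=[-2,4]  stable
  step 7. node 1  ⊔preds=[-2,4]  new=[-3,4]  stable

Least fixpoint reached:
  node 0: [-2,4]
  node 1: [-3,4]
  node 2: [-2,4]
  node 3: [-2,4]
  node 4: [-2,4]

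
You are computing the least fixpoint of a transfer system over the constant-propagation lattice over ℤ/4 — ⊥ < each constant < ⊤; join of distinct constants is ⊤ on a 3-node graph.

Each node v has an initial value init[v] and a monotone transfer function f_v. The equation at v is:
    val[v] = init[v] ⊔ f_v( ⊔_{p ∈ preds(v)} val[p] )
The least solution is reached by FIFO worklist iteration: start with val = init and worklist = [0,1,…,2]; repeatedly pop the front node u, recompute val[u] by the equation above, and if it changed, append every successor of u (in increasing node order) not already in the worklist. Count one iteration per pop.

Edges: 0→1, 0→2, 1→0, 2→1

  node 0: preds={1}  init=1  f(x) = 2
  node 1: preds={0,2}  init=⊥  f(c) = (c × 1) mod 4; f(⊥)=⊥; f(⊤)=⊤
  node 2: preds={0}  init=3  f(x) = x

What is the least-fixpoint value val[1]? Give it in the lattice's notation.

Trace (5 dequeues):
  [1] u=0 | in ⊥ | out ⊤ | prev 1 | push {}
  [2] u=1 | in ⊤ | out ⊤ | prev ⊥ | push {0}
  [3] u=2 | in ⊤ | out ⊤ | prev 3 | push {1}
  [4] u=0 | in ⊤ | out ⊤ | ==
  [5] u=1 | in ⊤ | out ⊤ | ==

Converged values:
  [0] ⊤
  [1] ⊤
  [2] ⊤

⊤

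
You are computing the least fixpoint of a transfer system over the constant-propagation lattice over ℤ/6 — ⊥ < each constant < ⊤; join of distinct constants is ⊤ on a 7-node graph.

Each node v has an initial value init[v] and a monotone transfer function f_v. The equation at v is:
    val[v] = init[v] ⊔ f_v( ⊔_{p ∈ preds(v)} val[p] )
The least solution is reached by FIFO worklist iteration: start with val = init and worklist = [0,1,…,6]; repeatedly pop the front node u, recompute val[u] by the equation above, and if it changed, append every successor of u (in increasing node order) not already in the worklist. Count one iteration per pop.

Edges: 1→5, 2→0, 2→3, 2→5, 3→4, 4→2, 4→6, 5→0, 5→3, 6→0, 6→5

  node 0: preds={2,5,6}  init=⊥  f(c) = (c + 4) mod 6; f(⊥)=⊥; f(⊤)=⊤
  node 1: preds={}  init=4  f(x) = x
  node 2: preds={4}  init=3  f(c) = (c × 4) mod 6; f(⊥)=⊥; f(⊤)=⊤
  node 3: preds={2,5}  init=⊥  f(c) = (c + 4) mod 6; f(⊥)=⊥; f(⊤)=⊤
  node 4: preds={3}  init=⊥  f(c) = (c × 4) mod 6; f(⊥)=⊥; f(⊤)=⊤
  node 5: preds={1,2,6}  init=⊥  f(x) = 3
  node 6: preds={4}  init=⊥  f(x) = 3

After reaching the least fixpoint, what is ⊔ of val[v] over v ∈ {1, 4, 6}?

⊤

Trace (14 dequeues):
  [1] u=0 | in 3 | out 1 | prev ⊥ | push {}
  [2] u=1 | in ⊥ | out 4 | ==
  [3] u=2 | in ⊥ | out 3 | ==
  [4] u=3 | in 3 | out 1 | prev ⊥ | push {}
  [5] u=4 | in 1 | out 4 | prev ⊥ | push {2}
  [6] u=5 | in ⊤ | out 3 | prev ⊥ | push {0,3}
  [7] u=6 | in 4 | out 3 | prev ⊥ | push {5}
  [8] u=2 | in 4 | out ⊤ | prev 3 | push {}
  [9] u=0 | in ⊤ | out ⊤ | prev 1 | push {}
  [10] u=3 | in ⊤ | out ⊤ | prev 1 | push {4}
  [11] u=5 | in ⊤ | out 3 | ==
  [12] u=4 | in ⊤ | out ⊤ | prev 4 | push {2,6}
  [13] u=2 | in ⊤ | out ⊤ | ==
  [14] u=6 | in ⊤ | out 3 | ==

Converged values:
  [0] ⊤
  [1] 4
  [2] ⊤
  [3] ⊤
  [4] ⊤
  [5] 3
  [6] 3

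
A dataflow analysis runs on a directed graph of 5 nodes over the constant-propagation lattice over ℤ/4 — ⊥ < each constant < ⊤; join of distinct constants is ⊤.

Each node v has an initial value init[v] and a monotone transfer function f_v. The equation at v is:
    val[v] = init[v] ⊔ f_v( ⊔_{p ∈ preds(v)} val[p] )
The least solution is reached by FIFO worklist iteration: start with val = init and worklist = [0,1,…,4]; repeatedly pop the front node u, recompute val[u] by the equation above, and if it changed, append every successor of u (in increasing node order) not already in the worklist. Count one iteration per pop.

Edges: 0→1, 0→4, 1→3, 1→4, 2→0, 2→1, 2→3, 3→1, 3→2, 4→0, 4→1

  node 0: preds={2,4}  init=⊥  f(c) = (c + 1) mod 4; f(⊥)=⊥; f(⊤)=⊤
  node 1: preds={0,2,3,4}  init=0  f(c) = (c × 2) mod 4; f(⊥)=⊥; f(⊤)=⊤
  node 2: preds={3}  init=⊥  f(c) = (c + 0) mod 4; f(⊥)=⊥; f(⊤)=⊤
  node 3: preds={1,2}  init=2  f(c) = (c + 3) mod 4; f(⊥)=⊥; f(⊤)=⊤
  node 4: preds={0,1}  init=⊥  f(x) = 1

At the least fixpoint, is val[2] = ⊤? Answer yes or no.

Iteration log — 12 steps:
  step 1. node 0  ⊔preds=⊥  new=⊥  stable
  step 2. node 1  ⊔preds=2  new=0  stable
  step 3. node 2  ⊔preds=2  new=2  old=⊥  +wl: 0,1
  step 4. node 3  ⊔preds=⊤  new=⊤  old=2  +wl: 2
  step 5. node 4  ⊔preds=0  new=1  old=⊥  +wl: 
  step 6. node 0  ⊔preds=⊤  new=⊤  old=⊥  +wl: 4
  step 7. node 1  ⊔preds=⊤  new=⊤  old=0  +wl: 3
  step 8. node 2  ⊔preds=⊤  new=⊤  old=2  +wl: 0,1
  step 9. node 4  ⊔preds=⊤  new=1  stable
  step 10. node 3  ⊔preds=⊤  new=⊤  stable
  step 11. node 0  ⊔preds=⊤  new=⊤  stable
  step 12. node 1  ⊔preds=⊤  new=⊤  stable

Least fixpoint reached:
  node 0: ⊤
  node 1: ⊤
  node 2: ⊤
  node 3: ⊤
  node 4: 1

yes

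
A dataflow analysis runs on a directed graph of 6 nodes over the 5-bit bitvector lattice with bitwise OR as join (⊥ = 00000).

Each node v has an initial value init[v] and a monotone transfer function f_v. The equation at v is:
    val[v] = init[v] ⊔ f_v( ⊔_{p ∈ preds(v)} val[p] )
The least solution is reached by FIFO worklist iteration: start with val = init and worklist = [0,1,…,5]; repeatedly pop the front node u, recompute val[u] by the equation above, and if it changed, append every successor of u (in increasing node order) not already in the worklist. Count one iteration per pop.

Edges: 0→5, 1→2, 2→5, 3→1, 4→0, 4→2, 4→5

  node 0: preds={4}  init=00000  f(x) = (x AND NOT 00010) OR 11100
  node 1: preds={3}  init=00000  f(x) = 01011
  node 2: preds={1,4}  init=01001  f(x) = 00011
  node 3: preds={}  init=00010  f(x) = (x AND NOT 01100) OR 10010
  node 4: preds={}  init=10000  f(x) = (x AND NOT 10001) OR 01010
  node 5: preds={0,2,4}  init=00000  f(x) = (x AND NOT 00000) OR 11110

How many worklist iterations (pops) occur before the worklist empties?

9

Trace (9 dequeues):
  [1] u=0 | in 10000 | out 11100 | prev 00000 | push {}
  [2] u=1 | in 00010 | out 01011 | prev 00000 | push {}
  [3] u=2 | in 11011 | out 01011 | prev 01001 | push {}
  [4] u=3 | in 00000 | out 10010 | prev 00010 | push {1}
  [5] u=4 | in 00000 | out 11010 | prev 10000 | push {0,2}
  [6] u=5 | in 11111 | out 11111 | prev 00000 | push {}
  [7] u=1 | in 10010 | out 01011 | ==
  [8] u=0 | in 11010 | out 11100 | ==
  [9] u=2 | in 11011 | out 01011 | ==

Converged values:
  [0] 11100
  [1] 01011
  [2] 01011
  [3] 10010
  [4] 11010
  [5] 11111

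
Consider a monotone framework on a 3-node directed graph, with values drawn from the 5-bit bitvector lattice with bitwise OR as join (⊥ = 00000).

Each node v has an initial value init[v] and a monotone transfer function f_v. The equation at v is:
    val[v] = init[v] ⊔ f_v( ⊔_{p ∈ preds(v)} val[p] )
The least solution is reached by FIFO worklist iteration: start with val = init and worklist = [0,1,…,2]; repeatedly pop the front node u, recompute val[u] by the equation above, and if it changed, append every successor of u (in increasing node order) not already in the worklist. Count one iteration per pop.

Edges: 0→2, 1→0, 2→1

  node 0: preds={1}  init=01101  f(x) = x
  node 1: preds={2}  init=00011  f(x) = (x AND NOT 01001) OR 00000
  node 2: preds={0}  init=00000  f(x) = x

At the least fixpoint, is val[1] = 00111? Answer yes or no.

Iteration log — 5 steps:
  step 1. node 0  ⊔preds=00011  new=01111  old=01101  +wl: 
  step 2. node 1  ⊔preds=00000  new=00011  stable
  step 3. node 2  ⊔preds=01111  new=01111  old=00000  +wl: 1
  step 4. node 1  ⊔preds=01111  new=00111  old=00011  +wl: 0
  step 5. node 0  ⊔preds=00111  new=01111  stable

Least fixpoint reached:
  node 0: 01111
  node 1: 00111
  node 2: 01111

yes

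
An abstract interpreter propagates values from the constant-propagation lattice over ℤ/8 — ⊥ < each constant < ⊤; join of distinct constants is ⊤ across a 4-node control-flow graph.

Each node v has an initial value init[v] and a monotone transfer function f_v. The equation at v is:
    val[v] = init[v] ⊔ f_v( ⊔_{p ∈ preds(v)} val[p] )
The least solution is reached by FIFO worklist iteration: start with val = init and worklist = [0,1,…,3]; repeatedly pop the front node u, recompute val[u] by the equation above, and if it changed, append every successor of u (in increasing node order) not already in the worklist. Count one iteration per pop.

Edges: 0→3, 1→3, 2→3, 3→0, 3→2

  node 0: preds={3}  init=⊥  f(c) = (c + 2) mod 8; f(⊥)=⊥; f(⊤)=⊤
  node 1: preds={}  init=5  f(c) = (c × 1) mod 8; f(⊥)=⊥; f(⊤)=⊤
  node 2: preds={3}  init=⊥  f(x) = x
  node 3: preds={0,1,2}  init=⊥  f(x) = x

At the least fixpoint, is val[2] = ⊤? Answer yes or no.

Iteration log — 10 steps:
  step 1. node 0  ⊔preds=⊥  new=⊥  stable
  step 2. node 1  ⊔preds=⊥  new=5  stable
  step 3. node 2  ⊔preds=⊥  new=⊥  stable
  step 4. node 3  ⊔preds=5  new=5  old=⊥  +wl: 0,2
  step 5. node 0  ⊔preds=5  new=7  old=⊥  +wl: 3
  step 6. node 2  ⊔preds=5  new=5  old=⊥  +wl: 
  step 7. node 3  ⊔preds=⊤  new=⊤  old=5  +wl: 0,2
  step 8. node 0  ⊔preds=⊤  new=⊤  old=7  +wl: 3
  step 9. node 2  ⊔preds=⊤  new=⊤  old=5  +wl: 
  step 10. node 3  ⊔preds=⊤  new=⊤  stable

Least fixpoint reached:
  node 0: ⊤
  node 1: 5
  node 2: ⊤
  node 3: ⊤

yes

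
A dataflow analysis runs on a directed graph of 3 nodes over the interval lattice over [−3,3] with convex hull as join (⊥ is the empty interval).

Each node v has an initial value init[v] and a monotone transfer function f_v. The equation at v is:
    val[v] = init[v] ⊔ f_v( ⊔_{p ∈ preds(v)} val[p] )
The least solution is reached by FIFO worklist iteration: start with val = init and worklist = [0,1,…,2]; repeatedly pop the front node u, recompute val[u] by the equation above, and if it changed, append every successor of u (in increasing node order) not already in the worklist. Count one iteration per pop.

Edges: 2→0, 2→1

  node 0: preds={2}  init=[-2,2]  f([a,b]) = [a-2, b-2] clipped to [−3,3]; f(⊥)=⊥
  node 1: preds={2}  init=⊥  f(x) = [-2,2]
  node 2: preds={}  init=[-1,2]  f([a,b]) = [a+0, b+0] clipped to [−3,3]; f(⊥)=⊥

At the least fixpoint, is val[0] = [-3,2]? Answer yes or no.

Worklist (3 pops):
  #1 pop 0: in=[-1,2] → [-3,2] (was [-2,2]); enqueue []
  #2 pop 1: in=[-1,2] → [-2,2] (was ⊥); enqueue []
  #3 pop 2: in=⊥ → [-1,2] (no change)

Fixpoint:
  val[0] = [-3,2]
  val[1] = [-2,2]
  val[2] = [-1,2]

yes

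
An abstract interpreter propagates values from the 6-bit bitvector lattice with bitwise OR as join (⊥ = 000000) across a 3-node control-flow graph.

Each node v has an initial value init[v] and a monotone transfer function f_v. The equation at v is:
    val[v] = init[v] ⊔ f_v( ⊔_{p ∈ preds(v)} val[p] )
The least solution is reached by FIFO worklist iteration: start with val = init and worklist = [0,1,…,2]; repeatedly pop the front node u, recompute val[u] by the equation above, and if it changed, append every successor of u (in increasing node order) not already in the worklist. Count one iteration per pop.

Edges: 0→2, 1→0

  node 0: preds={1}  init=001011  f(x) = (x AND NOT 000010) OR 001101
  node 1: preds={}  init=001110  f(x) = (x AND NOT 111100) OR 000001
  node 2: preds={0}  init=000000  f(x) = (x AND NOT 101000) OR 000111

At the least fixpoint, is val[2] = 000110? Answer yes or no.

Iteration log — 4 steps:
  step 1. node 0  ⊔preds=001110  new=001111  old=001011  +wl: 
  step 2. node 1  ⊔preds=000000  new=001111  old=001110  +wl: 0
  step 3. node 2  ⊔preds=001111  new=000111  old=000000  +wl: 
  step 4. node 0  ⊔preds=001111  new=001111  stable

Least fixpoint reached:
  node 0: 001111
  node 1: 001111
  node 2: 000111

no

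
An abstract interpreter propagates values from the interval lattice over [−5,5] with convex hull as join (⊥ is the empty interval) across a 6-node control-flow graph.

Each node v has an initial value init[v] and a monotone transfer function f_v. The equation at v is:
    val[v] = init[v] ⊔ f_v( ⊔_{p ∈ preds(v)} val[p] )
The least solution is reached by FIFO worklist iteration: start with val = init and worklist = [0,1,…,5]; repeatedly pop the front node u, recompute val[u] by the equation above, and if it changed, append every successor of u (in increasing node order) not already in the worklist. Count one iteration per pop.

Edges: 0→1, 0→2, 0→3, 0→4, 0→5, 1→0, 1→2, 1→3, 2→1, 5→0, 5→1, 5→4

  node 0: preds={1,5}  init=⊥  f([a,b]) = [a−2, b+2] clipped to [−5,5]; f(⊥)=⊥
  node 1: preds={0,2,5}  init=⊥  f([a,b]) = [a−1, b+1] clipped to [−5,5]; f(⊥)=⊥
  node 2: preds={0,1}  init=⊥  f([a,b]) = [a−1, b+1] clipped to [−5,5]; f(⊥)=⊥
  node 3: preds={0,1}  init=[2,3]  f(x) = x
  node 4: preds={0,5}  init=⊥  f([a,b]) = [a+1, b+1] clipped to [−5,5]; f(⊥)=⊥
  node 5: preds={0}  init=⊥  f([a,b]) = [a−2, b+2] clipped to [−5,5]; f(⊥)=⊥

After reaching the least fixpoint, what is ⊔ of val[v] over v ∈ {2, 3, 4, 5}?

[2,3]

Iteration log — 6 steps:
  step 1. node 0  ⊔preds=⊥  new=⊥  stable
  step 2. node 1  ⊔preds=⊥  new=⊥  stable
  step 3. node 2  ⊔preds=⊥  new=⊥  stable
  step 4. node 3  ⊔preds=⊥  new=[2,3]  stable
  step 5. node 4  ⊔preds=⊥  new=⊥  stable
  step 6. node 5  ⊔preds=⊥  new=⊥  stable

Least fixpoint reached:
  node 0: ⊥
  node 1: ⊥
  node 2: ⊥
  node 3: [2,3]
  node 4: ⊥
  node 5: ⊥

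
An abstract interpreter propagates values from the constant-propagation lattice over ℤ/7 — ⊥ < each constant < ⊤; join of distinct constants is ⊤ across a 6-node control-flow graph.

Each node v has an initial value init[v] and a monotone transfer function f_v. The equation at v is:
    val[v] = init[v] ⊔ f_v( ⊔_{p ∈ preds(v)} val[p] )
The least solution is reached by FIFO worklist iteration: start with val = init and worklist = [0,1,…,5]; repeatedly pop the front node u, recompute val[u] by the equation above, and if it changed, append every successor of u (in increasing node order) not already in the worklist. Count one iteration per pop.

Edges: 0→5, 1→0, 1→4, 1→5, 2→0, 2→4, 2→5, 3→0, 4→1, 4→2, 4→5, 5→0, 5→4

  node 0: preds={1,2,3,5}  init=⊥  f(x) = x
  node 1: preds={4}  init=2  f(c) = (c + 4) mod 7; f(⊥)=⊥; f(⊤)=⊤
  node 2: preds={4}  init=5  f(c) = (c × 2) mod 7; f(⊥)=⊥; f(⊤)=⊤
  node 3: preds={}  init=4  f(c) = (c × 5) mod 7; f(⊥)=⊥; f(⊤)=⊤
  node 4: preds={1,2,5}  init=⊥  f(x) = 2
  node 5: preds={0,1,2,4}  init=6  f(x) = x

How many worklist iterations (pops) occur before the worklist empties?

11

Iteration log — 11 steps:
  step 1. node 0  ⊔preds=⊤  new=⊤  old=⊥  +wl: 
  step 2. node 1  ⊔preds=⊥  new=2  stable
  step 3. node 2  ⊔preds=⊥  new=5  stable
  step 4. node 3  ⊔preds=⊥  new=4  stable
  step 5. node 4  ⊔preds=⊤  new=2  old=⊥  +wl: 1,2
  step 6. node 5  ⊔preds=⊤  new=⊤  old=6  +wl: 0,4
  step 7. node 1  ⊔preds=2  new=⊤  old=2  +wl: 5
  step 8. node 2  ⊔preds=2  new=⊤  old=5  +wl: 
  step 9. node 0  ⊔preds=⊤  new=⊤  stable
  step 10. node 4  ⊔preds=⊤  new=2  stable
  step 11. node 5  ⊔preds=⊤  new=⊤  stable

Least fixpoint reached:
  node 0: ⊤
  node 1: ⊤
  node 2: ⊤
  node 3: 4
  node 4: 2
  node 5: ⊤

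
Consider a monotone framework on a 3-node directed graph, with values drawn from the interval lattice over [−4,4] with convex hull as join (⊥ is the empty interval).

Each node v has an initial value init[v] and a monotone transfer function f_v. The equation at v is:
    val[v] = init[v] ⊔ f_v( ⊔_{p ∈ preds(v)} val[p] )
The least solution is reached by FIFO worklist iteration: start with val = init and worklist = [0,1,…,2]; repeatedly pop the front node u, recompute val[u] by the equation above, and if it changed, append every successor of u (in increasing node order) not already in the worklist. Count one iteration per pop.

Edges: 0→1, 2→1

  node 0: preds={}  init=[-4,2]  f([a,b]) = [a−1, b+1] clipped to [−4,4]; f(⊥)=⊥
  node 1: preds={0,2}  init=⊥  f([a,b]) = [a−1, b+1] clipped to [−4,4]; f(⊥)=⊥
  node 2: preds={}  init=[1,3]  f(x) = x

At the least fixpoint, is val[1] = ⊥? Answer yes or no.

Iteration log — 3 steps:
  step 1. node 0  ⊔preds=⊥  new=[-4,2]  stable
  step 2. node 1  ⊔preds=[-4,3]  new=[-4,4]  old=⊥  +wl: 
  step 3. node 2  ⊔preds=⊥  new=[1,3]  stable

Least fixpoint reached:
  node 0: [-4,2]
  node 1: [-4,4]
  node 2: [1,3]

no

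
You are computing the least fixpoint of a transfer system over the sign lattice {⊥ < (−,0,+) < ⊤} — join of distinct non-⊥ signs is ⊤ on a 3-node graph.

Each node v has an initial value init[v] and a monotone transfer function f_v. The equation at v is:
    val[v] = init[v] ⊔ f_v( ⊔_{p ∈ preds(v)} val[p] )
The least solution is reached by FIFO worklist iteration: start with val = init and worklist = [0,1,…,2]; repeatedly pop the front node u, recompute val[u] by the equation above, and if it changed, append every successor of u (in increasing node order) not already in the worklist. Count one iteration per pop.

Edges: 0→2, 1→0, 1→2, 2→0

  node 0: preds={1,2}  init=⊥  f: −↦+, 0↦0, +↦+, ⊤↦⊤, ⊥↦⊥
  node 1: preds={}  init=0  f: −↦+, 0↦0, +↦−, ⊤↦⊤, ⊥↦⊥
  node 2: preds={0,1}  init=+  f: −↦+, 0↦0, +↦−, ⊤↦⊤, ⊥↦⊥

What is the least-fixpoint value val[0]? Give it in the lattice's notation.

⊤

Worklist (4 pops):
  #1 pop 0: in=⊤ → ⊤ (was ⊥); enqueue []
  #2 pop 1: in=⊥ → 0 (no change)
  #3 pop 2: in=⊤ → ⊤ (was +); enqueue [0]
  #4 pop 0: in=⊤ → ⊤ (no change)

Fixpoint:
  val[0] = ⊤
  val[1] = 0
  val[2] = ⊤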